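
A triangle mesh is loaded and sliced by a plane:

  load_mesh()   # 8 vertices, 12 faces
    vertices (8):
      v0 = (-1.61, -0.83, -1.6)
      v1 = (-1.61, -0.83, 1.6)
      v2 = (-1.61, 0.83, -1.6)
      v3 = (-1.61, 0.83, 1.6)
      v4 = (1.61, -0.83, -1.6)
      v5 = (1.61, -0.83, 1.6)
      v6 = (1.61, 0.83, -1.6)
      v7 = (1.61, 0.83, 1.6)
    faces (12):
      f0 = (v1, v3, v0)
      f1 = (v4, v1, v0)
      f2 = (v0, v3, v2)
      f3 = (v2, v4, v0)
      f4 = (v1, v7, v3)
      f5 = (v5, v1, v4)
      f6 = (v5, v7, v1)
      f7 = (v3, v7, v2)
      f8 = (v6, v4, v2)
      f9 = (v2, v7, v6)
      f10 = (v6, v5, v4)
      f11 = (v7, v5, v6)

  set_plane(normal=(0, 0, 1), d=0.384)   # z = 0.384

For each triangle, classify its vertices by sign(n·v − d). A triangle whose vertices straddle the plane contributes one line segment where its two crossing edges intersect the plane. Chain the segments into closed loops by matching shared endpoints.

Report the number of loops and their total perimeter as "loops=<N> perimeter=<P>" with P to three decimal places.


loops=1 perimeter=9.760

Straddling triangles (8 of 12):
  (v1,v3,v0) [++-] → (-1.61, 0.1992, 0.384)–(-1.61, -0.83, 0.384)  len=1.0292
  (v4,v1,v0) [-+-] → (-0.3864, -0.83, 0.384)–(-1.61, -0.83, 0.384)  len=1.2236
  (v0,v3,v2) [-+-] → (-1.61, 0.1992, 0.384)–(-1.61, 0.83, 0.384)  len=0.6308
  (v5,v1,v4) [++-] → (-0.3864, -0.83, 0.384)–(1.61, -0.83, 0.384)  len=1.9964
  (v3,v7,v2) [++-] → (0.3864, 0.83, 0.384)–(-1.61, 0.83, 0.384)  len=1.9964
  (v2,v7,v6) [-+-] → (0.3864, 0.83, 0.384)–(1.61, 0.83, 0.384)  len=1.2236
  (v6,v5,v4) [-+-] → (1.61, -0.1992, 0.384)–(1.61, -0.83, 0.384)  len=0.6308
  (v7,v5,v6) [++-] → (1.61, -0.1992, 0.384)–(1.61, 0.83, 0.384)  len=1.0292

Chained into 1 loop(s):
  loop 1: 8 segments, perimeter = 9.7600
Total perimeter = 9.760


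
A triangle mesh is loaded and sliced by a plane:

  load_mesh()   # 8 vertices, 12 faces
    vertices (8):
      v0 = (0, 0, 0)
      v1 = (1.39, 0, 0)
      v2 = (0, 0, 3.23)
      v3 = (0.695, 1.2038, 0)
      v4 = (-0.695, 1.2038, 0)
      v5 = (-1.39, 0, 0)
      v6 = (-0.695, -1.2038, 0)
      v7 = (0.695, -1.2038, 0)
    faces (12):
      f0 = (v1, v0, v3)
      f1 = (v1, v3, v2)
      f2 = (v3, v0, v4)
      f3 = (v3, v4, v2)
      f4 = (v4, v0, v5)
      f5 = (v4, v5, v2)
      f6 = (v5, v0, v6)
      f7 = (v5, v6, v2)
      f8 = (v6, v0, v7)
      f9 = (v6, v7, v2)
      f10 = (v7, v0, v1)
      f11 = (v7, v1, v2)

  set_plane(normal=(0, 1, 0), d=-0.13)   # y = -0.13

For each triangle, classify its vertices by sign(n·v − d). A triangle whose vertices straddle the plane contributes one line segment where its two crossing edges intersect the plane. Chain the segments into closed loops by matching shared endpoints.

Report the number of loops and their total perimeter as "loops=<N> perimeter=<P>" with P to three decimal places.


loops=1 perimeter=9.053

Straddling triangles (6 of 12):
  (v5,v0,v6) [++-] → (-0.075054, -0.13, 0)–(-1.31495, -0.13, 0)  len=1.2399
  (v5,v6,v2) [+-+] → (-1.31495, -0.13, 0)–(-0.075054, -0.13, 2.88119)  len=3.1367
  (v6,v0,v7) [-+-] → (-0.075054, -0.13, 0)–(0.075054, -0.13, 0)  len=0.1501
  (v6,v7,v2) [--+] → (0.075054, -0.13, 2.88119)–(-0.075054, -0.13, 2.88119)  len=0.1501
  (v7,v0,v1) [-++] → (0.075054, -0.13, 0)–(1.31495, -0.13, 0)  len=1.2399
  (v7,v1,v2) [-++] → (1.31495, -0.13, 0)–(0.075054, -0.13, 2.88119)  len=3.1367

Chained into 1 loop(s):
  loop 1: 6 segments, perimeter = 9.0533
Total perimeter = 9.053


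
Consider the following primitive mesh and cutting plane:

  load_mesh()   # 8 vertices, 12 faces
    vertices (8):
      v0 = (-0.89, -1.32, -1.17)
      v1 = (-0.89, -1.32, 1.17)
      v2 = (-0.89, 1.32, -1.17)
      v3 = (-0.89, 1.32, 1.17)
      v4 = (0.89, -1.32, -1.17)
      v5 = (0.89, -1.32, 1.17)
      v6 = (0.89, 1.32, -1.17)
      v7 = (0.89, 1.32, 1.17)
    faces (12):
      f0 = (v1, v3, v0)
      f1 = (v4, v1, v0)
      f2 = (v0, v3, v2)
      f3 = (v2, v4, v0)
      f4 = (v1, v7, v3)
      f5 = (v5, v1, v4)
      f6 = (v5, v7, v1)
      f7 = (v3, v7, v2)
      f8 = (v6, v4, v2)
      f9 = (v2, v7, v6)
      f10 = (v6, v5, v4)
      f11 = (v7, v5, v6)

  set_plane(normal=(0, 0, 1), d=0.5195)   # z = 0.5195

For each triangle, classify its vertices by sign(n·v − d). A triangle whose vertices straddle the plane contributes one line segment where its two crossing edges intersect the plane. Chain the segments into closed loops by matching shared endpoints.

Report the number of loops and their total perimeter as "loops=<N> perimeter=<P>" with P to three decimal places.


Straddling triangles (8 of 12):
  (v1,v3,v0) [++-] → (-0.89, 0.586103, 0.5195)–(-0.89, -1.32, 0.5195)  len=1.9061
  (v4,v1,v0) [-+-] → (-0.395175, -1.32, 0.5195)–(-0.89, -1.32, 0.5195)  len=0.4948
  (v0,v3,v2) [-+-] → (-0.89, 0.586103, 0.5195)–(-0.89, 1.32, 0.5195)  len=0.7339
  (v5,v1,v4) [++-] → (-0.395175, -1.32, 0.5195)–(0.89, -1.32, 0.5195)  len=1.2852
  (v3,v7,v2) [++-] → (0.395175, 1.32, 0.5195)–(-0.89, 1.32, 0.5195)  len=1.2852
  (v2,v7,v6) [-+-] → (0.395175, 1.32, 0.5195)–(0.89, 1.32, 0.5195)  len=0.4948
  (v6,v5,v4) [-+-] → (0.89, -0.586103, 0.5195)–(0.89, -1.32, 0.5195)  len=0.7339
  (v7,v5,v6) [++-] → (0.89, -0.586103, 0.5195)–(0.89, 1.32, 0.5195)  len=1.9061

Chained into 1 loop(s):
  loop 1: 8 segments, perimeter = 8.8400
Total perimeter = 8.840

loops=1 perimeter=8.840


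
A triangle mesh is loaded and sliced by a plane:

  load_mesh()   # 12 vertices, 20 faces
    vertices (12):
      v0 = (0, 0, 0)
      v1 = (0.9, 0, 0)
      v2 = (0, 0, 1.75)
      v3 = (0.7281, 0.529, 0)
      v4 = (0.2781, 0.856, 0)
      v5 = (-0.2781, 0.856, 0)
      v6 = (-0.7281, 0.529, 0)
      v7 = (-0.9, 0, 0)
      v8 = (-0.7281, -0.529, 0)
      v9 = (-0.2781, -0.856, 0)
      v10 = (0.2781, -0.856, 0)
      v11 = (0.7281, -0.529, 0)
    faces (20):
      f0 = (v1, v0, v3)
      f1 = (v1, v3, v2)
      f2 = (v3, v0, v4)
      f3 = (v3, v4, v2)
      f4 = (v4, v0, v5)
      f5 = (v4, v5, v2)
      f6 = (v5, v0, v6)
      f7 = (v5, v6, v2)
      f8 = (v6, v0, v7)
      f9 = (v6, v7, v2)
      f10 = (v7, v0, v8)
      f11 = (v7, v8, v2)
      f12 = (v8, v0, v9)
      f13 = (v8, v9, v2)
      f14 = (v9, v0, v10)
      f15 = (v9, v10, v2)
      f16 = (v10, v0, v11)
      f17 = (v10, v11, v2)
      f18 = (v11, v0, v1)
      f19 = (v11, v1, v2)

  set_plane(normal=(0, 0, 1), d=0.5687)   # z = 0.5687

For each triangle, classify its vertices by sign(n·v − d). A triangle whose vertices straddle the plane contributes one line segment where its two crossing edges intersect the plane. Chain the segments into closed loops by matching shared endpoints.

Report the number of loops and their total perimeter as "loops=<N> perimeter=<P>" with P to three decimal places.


loops=1 perimeter=3.755

Straddling triangles (10 of 20):
  (v1,v3,v2) [--+] → (0.491488, 0.35709, 0.5687)–(0.607526, 0, 0.5687)  len=0.3755
  (v3,v4,v2) [--+] → (0.187725, 0.577824, 0.5687)–(0.491488, 0.35709, 0.5687)  len=0.3755
  (v4,v5,v2) [--+] → (-0.187725, 0.577824, 0.5687)–(0.187725, 0.577824, 0.5687)  len=0.3755
  (v5,v6,v2) [--+] → (-0.491488, 0.35709, 0.5687)–(-0.187725, 0.577824, 0.5687)  len=0.3755
  (v6,v7,v2) [--+] → (-0.607526, 0, 0.5687)–(-0.491488, 0.35709, 0.5687)  len=0.3755
  (v7,v8,v2) [--+] → (-0.491488, -0.35709, 0.5687)–(-0.607526, 0, 0.5687)  len=0.3755
  (v8,v9,v2) [--+] → (-0.187725, -0.577824, 0.5687)–(-0.491488, -0.35709, 0.5687)  len=0.3755
  (v9,v10,v2) [--+] → (0.187725, -0.577824, 0.5687)–(-0.187725, -0.577824, 0.5687)  len=0.3755
  (v10,v11,v2) [--+] → (0.491488, -0.35709, 0.5687)–(0.187725, -0.577824, 0.5687)  len=0.3755
  (v11,v1,v2) [--+] → (0.607526, 0, 0.5687)–(0.491488, -0.35709, 0.5687)  len=0.3755

Chained into 1 loop(s):
  loop 1: 10 segments, perimeter = 3.7548
Total perimeter = 3.755


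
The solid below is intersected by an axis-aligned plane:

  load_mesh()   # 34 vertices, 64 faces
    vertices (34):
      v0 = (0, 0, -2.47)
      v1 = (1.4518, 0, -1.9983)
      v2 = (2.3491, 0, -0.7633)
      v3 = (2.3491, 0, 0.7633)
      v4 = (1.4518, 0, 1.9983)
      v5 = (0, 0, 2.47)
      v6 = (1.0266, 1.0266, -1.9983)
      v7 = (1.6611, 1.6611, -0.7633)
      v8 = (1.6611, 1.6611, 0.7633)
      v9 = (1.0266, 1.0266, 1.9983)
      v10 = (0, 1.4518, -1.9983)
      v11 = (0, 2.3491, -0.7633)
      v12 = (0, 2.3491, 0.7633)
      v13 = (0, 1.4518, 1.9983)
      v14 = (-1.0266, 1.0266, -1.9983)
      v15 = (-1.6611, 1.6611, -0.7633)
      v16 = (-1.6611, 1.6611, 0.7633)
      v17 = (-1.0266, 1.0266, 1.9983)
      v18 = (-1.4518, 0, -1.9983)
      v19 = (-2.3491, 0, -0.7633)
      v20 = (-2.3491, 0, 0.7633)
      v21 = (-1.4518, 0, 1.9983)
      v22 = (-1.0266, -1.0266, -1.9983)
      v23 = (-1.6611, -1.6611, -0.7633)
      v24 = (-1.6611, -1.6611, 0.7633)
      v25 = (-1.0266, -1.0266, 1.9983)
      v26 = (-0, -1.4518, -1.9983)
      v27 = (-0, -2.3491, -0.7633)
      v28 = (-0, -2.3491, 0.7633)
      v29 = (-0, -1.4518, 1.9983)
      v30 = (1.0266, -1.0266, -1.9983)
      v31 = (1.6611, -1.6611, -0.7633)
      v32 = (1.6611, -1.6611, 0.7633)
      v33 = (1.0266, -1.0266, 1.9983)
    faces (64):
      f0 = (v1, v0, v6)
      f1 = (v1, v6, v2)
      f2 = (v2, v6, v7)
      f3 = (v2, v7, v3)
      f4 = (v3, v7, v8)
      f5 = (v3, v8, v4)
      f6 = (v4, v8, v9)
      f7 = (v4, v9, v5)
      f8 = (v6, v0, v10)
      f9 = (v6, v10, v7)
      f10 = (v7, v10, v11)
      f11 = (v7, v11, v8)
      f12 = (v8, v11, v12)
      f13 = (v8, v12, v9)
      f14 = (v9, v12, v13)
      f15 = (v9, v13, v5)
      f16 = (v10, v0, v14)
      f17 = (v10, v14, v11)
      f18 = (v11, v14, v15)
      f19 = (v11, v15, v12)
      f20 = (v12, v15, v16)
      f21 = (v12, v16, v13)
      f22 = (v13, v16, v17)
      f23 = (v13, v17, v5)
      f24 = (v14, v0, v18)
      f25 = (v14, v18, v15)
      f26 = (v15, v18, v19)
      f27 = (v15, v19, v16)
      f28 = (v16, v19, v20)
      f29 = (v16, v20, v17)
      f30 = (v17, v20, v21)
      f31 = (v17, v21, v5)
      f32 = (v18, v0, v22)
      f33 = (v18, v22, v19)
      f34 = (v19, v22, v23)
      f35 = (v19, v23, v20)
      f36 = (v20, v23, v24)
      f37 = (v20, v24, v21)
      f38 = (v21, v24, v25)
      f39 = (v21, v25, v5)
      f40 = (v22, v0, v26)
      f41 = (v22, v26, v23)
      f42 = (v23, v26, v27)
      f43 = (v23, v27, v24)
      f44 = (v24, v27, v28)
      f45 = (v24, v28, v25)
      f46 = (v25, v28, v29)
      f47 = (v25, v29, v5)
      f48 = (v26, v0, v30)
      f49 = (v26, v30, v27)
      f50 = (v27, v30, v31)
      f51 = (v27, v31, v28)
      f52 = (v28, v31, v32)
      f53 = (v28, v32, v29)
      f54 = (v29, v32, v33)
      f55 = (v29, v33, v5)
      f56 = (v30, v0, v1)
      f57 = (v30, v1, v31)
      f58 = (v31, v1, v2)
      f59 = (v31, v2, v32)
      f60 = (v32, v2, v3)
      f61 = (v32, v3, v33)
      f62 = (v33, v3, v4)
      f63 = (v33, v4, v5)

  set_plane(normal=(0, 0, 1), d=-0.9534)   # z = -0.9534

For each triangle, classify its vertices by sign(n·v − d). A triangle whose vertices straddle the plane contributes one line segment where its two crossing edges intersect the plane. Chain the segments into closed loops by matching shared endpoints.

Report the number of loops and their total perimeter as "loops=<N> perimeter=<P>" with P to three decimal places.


loops=1 perimeter=13.538

Straddling triangles (16 of 64):
  (v1,v6,v2) [--+] → (2.14553, 0.158022, -0.9534)–(2.21098, 0, -0.9534)  len=0.1710
  (v2,v6,v7) [+-+] → (2.14553, 0.158022, -0.9534)–(1.56343, 1.56343, -0.9534)  len=1.5212
  (v6,v10,v7) [--+] → (1.40541, 1.62888, -0.9534)–(1.56343, 1.56343, -0.9534)  len=0.1710
  (v7,v10,v11) [+-+] → (1.40541, 1.62888, -0.9534)–(0, 2.21098, -0.9534)  len=1.5212
  (v10,v14,v11) [--+] → (-0.158022, 2.14553, -0.9534)–(0, 2.21098, -0.9534)  len=0.1710
  (v11,v14,v15) [+-+] → (-0.158022, 2.14553, -0.9534)–(-1.56343, 1.56343, -0.9534)  len=1.5212
  (v14,v18,v15) [--+] → (-1.62888, 1.40541, -0.9534)–(-1.56343, 1.56343, -0.9534)  len=0.1710
  (v15,v18,v19) [+-+] → (-1.62888, 1.40541, -0.9534)–(-2.21098, 0, -0.9534)  len=1.5212
  (v18,v22,v19) [--+] → (-2.14553, -0.158022, -0.9534)–(-2.21098, 0, -0.9534)  len=0.1710
  (v19,v22,v23) [+-+] → (-2.14553, -0.158022, -0.9534)–(-1.56343, -1.56343, -0.9534)  len=1.5212
  (v22,v26,v23) [--+] → (-1.40541, -1.62888, -0.9534)–(-1.56343, -1.56343, -0.9534)  len=0.1710
  (v23,v26,v27) [+-+] → (-1.40541, -1.62888, -0.9534)–(0, -2.21098, -0.9534)  len=1.5212
  (v26,v30,v27) [--+] → (0.158022, -2.14553, -0.9534)–(0, -2.21098, -0.9534)  len=0.1710
  (v27,v30,v31) [+-+] → (0.158022, -2.14553, -0.9534)–(1.56343, -1.56343, -0.9534)  len=1.5212
  (v30,v1,v31) [--+] → (1.62888, -1.40541, -0.9534)–(1.56343, -1.56343, -0.9534)  len=0.1710
  (v31,v1,v2) [+-+] → (1.62888, -1.40541, -0.9534)–(2.21098, 0, -0.9534)  len=1.5212

Chained into 1 loop(s):
  loop 1: 16 segments, perimeter = 13.5378
Total perimeter = 13.538


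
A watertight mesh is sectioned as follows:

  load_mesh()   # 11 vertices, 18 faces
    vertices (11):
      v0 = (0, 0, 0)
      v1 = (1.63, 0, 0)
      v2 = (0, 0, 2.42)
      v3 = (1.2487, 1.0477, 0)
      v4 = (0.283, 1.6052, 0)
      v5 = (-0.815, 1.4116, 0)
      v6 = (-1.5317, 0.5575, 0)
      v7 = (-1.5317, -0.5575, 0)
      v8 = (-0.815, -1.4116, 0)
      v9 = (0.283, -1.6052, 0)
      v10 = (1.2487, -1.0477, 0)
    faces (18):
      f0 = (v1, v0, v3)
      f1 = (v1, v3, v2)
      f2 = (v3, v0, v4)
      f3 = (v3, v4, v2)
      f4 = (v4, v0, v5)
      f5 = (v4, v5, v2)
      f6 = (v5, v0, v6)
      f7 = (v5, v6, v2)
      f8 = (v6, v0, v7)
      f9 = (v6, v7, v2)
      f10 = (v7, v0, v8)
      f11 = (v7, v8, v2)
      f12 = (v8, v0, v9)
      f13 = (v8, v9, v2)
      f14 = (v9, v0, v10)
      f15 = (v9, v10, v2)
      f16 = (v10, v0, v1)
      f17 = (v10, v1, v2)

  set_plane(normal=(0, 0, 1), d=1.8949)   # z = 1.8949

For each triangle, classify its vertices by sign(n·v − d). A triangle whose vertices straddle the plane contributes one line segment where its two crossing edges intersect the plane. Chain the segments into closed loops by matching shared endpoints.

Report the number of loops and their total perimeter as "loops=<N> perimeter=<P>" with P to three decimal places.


Straddling triangles (9 of 18):
  (v1,v3,v2) [--+] → (0.270947, 0.227334, 1.8949)–(0.353683, 0, 1.8949)  len=0.2419
  (v3,v4,v2) [--+] → (0.0614063, 0.348302, 1.8949)–(0.270947, 0.227334, 1.8949)  len=0.2420
  (v4,v5,v2) [--+] → (-0.176842, 0.306294, 1.8949)–(0.0614063, 0.348302, 1.8949)  len=0.2419
  (v5,v6,v2) [--+] → (-0.332354, 0.120968, 1.8949)–(-0.176842, 0.306294, 1.8949)  len=0.2419
  (v6,v7,v2) [--+] → (-0.332354, -0.120968, 1.8949)–(-0.332354, 0.120968, 1.8949)  len=0.2419
  (v7,v8,v2) [--+] → (-0.176842, -0.306294, 1.8949)–(-0.332354, -0.120968, 1.8949)  len=0.2419
  (v8,v9,v2) [--+] → (0.0614063, -0.348302, 1.8949)–(-0.176842, -0.306294, 1.8949)  len=0.2419
  (v9,v10,v2) [--+] → (0.270947, -0.227334, 1.8949)–(0.0614063, -0.348302, 1.8949)  len=0.2420
  (v10,v1,v2) [--+] → (0.353683, 0, 1.8949)–(0.270947, -0.227334, 1.8949)  len=0.2419

Chained into 1 loop(s):
  loop 1: 9 segments, perimeter = 2.1774
Total perimeter = 2.177

loops=1 perimeter=2.177


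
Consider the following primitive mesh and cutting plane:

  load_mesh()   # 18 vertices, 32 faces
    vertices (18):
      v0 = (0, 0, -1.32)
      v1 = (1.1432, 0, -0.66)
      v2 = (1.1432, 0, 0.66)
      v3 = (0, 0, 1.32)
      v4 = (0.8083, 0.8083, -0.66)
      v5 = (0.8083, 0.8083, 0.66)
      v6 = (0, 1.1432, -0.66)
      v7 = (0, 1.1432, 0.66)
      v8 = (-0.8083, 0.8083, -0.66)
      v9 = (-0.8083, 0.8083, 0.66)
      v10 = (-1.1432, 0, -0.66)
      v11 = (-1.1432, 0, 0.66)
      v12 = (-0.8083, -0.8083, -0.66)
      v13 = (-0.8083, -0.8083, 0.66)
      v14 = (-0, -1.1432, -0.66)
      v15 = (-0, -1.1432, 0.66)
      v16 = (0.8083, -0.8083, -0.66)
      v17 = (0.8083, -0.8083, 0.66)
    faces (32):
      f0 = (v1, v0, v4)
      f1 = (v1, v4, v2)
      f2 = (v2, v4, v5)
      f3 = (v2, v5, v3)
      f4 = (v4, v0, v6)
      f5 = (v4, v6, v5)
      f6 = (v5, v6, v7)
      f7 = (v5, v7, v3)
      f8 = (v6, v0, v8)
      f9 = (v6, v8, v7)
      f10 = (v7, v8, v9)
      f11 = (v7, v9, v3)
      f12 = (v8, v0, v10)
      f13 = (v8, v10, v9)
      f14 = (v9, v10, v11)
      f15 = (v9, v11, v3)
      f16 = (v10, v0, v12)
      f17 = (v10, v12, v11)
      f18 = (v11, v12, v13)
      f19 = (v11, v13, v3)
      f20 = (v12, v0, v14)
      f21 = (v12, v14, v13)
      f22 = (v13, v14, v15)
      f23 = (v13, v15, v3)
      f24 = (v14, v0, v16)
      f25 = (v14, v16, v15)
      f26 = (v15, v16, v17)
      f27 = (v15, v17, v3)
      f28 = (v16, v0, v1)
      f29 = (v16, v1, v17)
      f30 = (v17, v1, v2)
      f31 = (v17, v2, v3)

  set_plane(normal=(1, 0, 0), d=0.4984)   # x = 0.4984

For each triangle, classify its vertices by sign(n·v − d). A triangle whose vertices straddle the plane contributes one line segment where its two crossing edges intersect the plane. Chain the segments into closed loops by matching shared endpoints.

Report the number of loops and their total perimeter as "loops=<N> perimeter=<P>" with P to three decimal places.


loops=1 perimeter=6.714

Straddling triangles (12 of 32):
  (v1,v0,v4) [+-+] → (0.4984, 0, -1.03226)–(0.4984, 0.4984, -0.913042)  len=0.5125
  (v2,v5,v3) [++-] → (0.4984, 0.4984, 0.913042)–(0.4984, 0, 1.03226)  len=0.5125
  (v4,v0,v6) [+--] → (0.4984, 0.4984, -0.913042)–(0.4984, 0.9367, -0.66)  len=0.5061
  (v4,v6,v5) [+-+] → (0.4984, 0.9367, -0.66)–(0.4984, 0.9367, 0.153916)  len=0.8139
  (v5,v6,v7) [+--] → (0.4984, 0.9367, 0.153916)–(0.4984, 0.9367, 0.66)  len=0.5061
  (v5,v7,v3) [+--] → (0.4984, 0.9367, 0.66)–(0.4984, 0.4984, 0.913042)  len=0.5061
  (v14,v0,v16) [--+] → (0.4984, -0.4984, -0.913042)–(0.4984, -0.9367, -0.66)  len=0.5061
  (v14,v16,v15) [-+-] → (0.4984, -0.9367, -0.66)–(0.4984, -0.9367, -0.153916)  len=0.5061
  (v15,v16,v17) [-++] → (0.4984, -0.9367, -0.153916)–(0.4984, -0.9367, 0.66)  len=0.8139
  (v15,v17,v3) [-+-] → (0.4984, -0.9367, 0.66)–(0.4984, -0.4984, 0.913042)  len=0.5061
  (v16,v0,v1) [+-+] → (0.4984, -0.4984, -0.913042)–(0.4984, 0, -1.03226)  len=0.5125
  (v17,v2,v3) [++-] → (0.4984, 0, 1.03226)–(0.4984, -0.4984, 0.913042)  len=0.5125

Chained into 1 loop(s):
  loop 1: 12 segments, perimeter = 6.7142
Total perimeter = 6.714


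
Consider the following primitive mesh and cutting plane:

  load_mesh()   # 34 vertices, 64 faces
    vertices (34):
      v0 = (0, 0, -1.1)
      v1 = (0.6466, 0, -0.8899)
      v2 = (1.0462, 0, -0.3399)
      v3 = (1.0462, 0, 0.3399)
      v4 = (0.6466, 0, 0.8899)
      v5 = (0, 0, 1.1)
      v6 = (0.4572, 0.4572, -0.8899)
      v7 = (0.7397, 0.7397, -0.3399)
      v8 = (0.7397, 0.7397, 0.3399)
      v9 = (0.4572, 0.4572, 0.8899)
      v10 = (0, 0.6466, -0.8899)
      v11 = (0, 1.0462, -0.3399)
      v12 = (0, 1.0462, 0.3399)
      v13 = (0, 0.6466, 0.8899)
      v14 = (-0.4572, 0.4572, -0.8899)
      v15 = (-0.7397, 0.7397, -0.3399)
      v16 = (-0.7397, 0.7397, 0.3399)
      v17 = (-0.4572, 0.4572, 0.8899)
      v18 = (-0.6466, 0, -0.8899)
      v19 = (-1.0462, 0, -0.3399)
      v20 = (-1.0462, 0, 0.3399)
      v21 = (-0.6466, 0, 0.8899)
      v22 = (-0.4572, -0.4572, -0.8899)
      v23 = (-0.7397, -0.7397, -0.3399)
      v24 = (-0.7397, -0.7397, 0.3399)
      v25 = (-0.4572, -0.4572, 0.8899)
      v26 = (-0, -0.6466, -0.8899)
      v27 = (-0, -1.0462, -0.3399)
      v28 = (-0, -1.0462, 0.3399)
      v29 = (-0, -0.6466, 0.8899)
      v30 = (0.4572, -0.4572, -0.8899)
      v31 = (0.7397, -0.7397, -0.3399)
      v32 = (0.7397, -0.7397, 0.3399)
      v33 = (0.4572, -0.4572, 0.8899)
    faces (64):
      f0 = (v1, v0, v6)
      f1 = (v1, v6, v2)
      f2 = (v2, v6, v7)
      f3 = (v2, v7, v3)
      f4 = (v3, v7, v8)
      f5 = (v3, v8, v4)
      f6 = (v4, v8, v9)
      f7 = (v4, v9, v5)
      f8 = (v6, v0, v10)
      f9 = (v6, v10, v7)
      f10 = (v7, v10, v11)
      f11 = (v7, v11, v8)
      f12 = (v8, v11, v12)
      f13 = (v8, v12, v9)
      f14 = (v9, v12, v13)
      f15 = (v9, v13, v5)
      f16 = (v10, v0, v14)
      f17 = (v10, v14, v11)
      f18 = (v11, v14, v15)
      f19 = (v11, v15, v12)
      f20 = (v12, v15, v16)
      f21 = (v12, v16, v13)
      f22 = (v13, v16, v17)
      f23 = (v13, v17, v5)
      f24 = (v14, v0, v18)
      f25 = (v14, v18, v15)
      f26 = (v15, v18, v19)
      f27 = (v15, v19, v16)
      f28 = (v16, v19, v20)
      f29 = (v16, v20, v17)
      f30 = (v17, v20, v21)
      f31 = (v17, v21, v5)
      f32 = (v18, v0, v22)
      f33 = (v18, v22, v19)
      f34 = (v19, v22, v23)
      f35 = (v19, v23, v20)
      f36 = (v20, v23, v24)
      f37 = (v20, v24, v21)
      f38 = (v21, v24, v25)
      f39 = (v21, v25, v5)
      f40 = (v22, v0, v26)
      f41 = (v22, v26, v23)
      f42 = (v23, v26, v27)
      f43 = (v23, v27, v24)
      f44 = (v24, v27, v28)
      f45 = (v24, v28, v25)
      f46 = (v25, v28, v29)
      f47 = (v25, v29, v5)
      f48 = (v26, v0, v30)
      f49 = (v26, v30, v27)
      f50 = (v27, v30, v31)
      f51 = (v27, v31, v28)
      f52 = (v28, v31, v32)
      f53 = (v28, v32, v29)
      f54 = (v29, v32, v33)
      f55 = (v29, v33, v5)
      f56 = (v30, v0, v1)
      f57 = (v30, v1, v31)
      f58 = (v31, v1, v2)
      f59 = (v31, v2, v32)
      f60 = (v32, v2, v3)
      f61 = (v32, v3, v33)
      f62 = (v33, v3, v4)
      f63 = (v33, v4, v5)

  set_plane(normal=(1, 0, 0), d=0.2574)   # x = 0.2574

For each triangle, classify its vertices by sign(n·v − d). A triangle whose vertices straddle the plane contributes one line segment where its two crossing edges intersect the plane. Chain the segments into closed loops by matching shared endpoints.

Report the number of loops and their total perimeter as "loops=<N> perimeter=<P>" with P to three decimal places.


loops=1 perimeter=6.306

Straddling triangles (20 of 64):
  (v1,v0,v6) [+-+] → (0.2574, 0, -1.01636)–(0.2574, 0.2574, -0.981715)  len=0.2597
  (v4,v9,v5) [++-] → (0.2574, 0.2574, 0.981715)–(0.2574, 0, 1.01636)  len=0.2597
  (v6,v0,v10) [+--] → (0.2574, 0.2574, -0.981715)–(0.2574, 0.539969, -0.8899)  len=0.2971
  (v6,v10,v7) [+-+] → (0.2574, 0.539969, -0.8899)–(0.2574, 0.678997, -0.698512)  len=0.2366
  (v7,v10,v11) [+--] → (0.2574, 0.678997, -0.698512)–(0.2574, 0.939544, -0.3399)  len=0.4433
  (v7,v11,v8) [+-+] → (0.2574, 0.939544, -0.3399)–(0.2574, 0.939544, -0.103344)  len=0.2366
  (v8,v11,v12) [+--] → (0.2574, 0.939544, -0.103344)–(0.2574, 0.939544, 0.3399)  len=0.4432
  (v8,v12,v9) [+-+] → (0.2574, 0.939544, 0.3399)–(0.2574, 0.714598, 0.649546)  len=0.3827
  (v9,v12,v13) [+--] → (0.2574, 0.714598, 0.649546)–(0.2574, 0.539969, 0.8899)  len=0.2971
  (v9,v13,v5) [+--] → (0.2574, 0.539969, 0.8899)–(0.2574, 0.2574, 0.981715)  len=0.2971
  (v26,v0,v30) [--+] → (0.2574, -0.2574, -0.981715)–(0.2574, -0.539969, -0.8899)  len=0.2971
  (v26,v30,v27) [-+-] → (0.2574, -0.539969, -0.8899)–(0.2574, -0.714598, -0.649546)  len=0.2971
  (v27,v30,v31) [-++] → (0.2574, -0.714598, -0.649546)–(0.2574, -0.939544, -0.3399)  len=0.3827
  (v27,v31,v28) [-+-] → (0.2574, -0.939544, -0.3399)–(0.2574, -0.939544, 0.103344)  len=0.4432
  (v28,v31,v32) [-++] → (0.2574, -0.939544, 0.103344)–(0.2574, -0.939544, 0.3399)  len=0.2366
  (v28,v32,v29) [-+-] → (0.2574, -0.939544, 0.3399)–(0.2574, -0.678997, 0.698512)  len=0.4433
  (v29,v32,v33) [-++] → (0.2574, -0.678997, 0.698512)–(0.2574, -0.539969, 0.8899)  len=0.2366
  (v29,v33,v5) [-+-] → (0.2574, -0.539969, 0.8899)–(0.2574, -0.2574, 0.981715)  len=0.2971
  (v30,v0,v1) [+-+] → (0.2574, -0.2574, -0.981715)–(0.2574, 0, -1.01636)  len=0.2597
  (v33,v4,v5) [++-] → (0.2574, 0, 1.01636)–(0.2574, -0.2574, 0.981715)  len=0.2597

Chained into 1 loop(s):
  loop 1: 20 segments, perimeter = 6.3062
Total perimeter = 6.306


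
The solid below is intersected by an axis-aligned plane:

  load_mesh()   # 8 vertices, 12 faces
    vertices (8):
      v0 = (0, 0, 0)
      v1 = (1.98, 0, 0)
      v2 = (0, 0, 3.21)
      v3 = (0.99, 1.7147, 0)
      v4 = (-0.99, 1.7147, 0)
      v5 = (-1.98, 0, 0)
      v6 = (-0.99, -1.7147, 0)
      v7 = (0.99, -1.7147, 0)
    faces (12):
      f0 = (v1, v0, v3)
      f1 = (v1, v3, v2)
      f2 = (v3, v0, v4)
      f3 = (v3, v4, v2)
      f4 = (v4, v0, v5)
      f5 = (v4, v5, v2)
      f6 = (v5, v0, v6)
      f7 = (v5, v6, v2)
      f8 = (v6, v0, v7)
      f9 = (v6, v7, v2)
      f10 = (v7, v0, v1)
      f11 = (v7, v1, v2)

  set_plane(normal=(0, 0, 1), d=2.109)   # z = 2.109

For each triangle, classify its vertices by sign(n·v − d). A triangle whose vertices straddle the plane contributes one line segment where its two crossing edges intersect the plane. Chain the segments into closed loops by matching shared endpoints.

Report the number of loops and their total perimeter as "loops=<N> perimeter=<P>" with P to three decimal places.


loops=1 perimeter=4.075

Straddling triangles (6 of 12):
  (v1,v3,v2) [--+] → (0.339561, 0.588126, 2.109)–(0.679121, 0, 2.109)  len=0.6791
  (v3,v4,v2) [--+] → (-0.339561, 0.588126, 2.109)–(0.339561, 0.588126, 2.109)  len=0.6791
  (v4,v5,v2) [--+] → (-0.679121, 0, 2.109)–(-0.339561, 0.588126, 2.109)  len=0.6791
  (v5,v6,v2) [--+] → (-0.339561, -0.588126, 2.109)–(-0.679121, 0, 2.109)  len=0.6791
  (v6,v7,v2) [--+] → (0.339561, -0.588126, 2.109)–(-0.339561, -0.588126, 2.109)  len=0.6791
  (v7,v1,v2) [--+] → (0.679121, 0, 2.109)–(0.339561, -0.588126, 2.109)  len=0.6791

Chained into 1 loop(s):
  loop 1: 6 segments, perimeter = 4.0747
Total perimeter = 4.075


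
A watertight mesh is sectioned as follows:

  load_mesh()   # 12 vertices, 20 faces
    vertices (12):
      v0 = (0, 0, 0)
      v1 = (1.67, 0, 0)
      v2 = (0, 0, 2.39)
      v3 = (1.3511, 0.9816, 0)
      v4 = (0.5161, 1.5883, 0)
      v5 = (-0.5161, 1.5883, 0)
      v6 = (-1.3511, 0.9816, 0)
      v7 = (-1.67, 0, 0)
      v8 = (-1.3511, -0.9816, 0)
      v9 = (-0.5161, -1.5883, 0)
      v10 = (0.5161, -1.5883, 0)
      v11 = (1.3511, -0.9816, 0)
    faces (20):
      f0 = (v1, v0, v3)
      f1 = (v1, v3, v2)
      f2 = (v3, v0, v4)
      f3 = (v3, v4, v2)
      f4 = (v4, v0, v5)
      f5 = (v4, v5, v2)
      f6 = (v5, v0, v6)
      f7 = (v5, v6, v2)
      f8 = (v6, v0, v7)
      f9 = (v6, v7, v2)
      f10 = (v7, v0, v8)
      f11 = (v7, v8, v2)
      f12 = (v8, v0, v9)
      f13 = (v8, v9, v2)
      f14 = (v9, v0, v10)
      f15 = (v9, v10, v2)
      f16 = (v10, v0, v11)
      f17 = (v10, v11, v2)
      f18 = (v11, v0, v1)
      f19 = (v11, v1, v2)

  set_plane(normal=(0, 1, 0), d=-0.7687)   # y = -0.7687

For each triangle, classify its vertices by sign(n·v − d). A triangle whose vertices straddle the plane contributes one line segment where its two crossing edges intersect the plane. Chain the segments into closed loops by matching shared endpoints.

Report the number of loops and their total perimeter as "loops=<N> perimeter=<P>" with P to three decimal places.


loops=1 perimeter=6.763

Straddling triangles (10 of 20):
  (v7,v0,v8) [++-] → (-1.05806, -0.7687, 0)–(-1.42027, -0.7687, 0)  len=0.3622
  (v7,v8,v2) [+-+] → (-1.42027, -0.7687, 0)–(-1.05806, -0.7687, 0.518369)  len=0.6324
  (v8,v0,v9) [-+-] → (-1.05806, -0.7687, 0)–(-0.24978, -0.7687, 0)  len=0.8083
  (v8,v9,v2) [--+] → (-0.24978, -0.7687, 1.2333)–(-1.05806, -0.7687, 0.518369)  len=1.0791
  (v9,v0,v10) [-+-] → (-0.24978, -0.7687, 0)–(0.24978, -0.7687, 0)  len=0.4996
  (v9,v10,v2) [--+] → (0.24978, -0.7687, 1.2333)–(-0.24978, -0.7687, 1.2333)  len=0.4996
  (v10,v0,v11) [-+-] → (0.24978, -0.7687, 0)–(1.05806, -0.7687, 0)  len=0.8083
  (v10,v11,v2) [--+] → (1.05806, -0.7687, 0.518369)–(0.24978, -0.7687, 1.2333)  len=1.0791
  (v11,v0,v1) [-++] → (1.05806, -0.7687, 0)–(1.42027, -0.7687, 0)  len=0.3622
  (v11,v1,v2) [-++] → (1.42027, -0.7687, 0)–(1.05806, -0.7687, 0.518369)  len=0.6324

Chained into 1 loop(s):
  loop 1: 10 segments, perimeter = 6.7630
Total perimeter = 6.763


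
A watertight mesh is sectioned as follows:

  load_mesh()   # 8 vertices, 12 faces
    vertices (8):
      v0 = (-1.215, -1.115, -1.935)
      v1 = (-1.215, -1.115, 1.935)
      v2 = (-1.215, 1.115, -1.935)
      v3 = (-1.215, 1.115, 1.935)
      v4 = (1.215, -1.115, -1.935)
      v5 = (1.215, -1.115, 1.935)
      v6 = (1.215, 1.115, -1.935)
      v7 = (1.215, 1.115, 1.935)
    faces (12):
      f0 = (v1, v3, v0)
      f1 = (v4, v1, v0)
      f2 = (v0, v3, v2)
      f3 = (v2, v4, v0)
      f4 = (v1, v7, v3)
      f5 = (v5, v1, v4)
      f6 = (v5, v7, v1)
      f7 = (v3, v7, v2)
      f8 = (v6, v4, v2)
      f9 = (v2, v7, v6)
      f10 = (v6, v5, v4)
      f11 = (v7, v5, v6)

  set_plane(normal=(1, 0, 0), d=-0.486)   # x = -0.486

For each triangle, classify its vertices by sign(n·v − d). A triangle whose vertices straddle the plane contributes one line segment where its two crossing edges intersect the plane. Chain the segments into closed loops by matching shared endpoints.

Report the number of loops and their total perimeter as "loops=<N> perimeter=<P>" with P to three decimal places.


Straddling triangles (8 of 12):
  (v4,v1,v0) [+--] → (-0.486, -1.115, 0.774)–(-0.486, -1.115, -1.935)  len=2.7090
  (v2,v4,v0) [-+-] → (-0.486, 0.446, -1.935)–(-0.486, -1.115, -1.935)  len=1.5610
  (v1,v7,v3) [-+-] → (-0.486, -0.446, 1.935)–(-0.486, 1.115, 1.935)  len=1.5610
  (v5,v1,v4) [+-+] → (-0.486, -1.115, 1.935)–(-0.486, -1.115, 0.774)  len=1.1610
  (v5,v7,v1) [++-] → (-0.486, -0.446, 1.935)–(-0.486, -1.115, 1.935)  len=0.6690
  (v3,v7,v2) [-+-] → (-0.486, 1.115, 1.935)–(-0.486, 1.115, -0.774)  len=2.7090
  (v6,v4,v2) [++-] → (-0.486, 0.446, -1.935)–(-0.486, 1.115, -1.935)  len=0.6690
  (v2,v7,v6) [-++] → (-0.486, 1.115, -0.774)–(-0.486, 1.115, -1.935)  len=1.1610

Chained into 1 loop(s):
  loop 1: 8 segments, perimeter = 12.2000
Total perimeter = 12.200

loops=1 perimeter=12.200


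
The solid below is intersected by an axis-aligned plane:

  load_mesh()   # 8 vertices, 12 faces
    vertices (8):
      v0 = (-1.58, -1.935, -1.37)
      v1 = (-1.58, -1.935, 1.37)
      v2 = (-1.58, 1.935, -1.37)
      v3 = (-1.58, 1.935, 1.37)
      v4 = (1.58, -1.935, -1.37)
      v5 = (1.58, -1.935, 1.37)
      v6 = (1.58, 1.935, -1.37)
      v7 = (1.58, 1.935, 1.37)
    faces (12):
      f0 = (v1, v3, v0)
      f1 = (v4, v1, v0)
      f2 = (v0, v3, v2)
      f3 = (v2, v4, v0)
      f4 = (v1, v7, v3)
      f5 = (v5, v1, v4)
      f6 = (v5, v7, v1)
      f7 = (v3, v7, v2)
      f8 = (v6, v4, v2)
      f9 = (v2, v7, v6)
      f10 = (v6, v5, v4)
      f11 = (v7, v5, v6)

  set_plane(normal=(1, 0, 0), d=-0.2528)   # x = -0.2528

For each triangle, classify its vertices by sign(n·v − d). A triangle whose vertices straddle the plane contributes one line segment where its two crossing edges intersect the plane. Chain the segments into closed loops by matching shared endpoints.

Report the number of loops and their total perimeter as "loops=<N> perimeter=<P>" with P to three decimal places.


Straddling triangles (8 of 12):
  (v4,v1,v0) [+--] → (-0.2528, -1.935, 0.2192)–(-0.2528, -1.935, -1.37)  len=1.5892
  (v2,v4,v0) [-+-] → (-0.2528, 0.3096, -1.37)–(-0.2528, -1.935, -1.37)  len=2.2446
  (v1,v7,v3) [-+-] → (-0.2528, -0.3096, 1.37)–(-0.2528, 1.935, 1.37)  len=2.2446
  (v5,v1,v4) [+-+] → (-0.2528, -1.935, 1.37)–(-0.2528, -1.935, 0.2192)  len=1.1508
  (v5,v7,v1) [++-] → (-0.2528, -0.3096, 1.37)–(-0.2528, -1.935, 1.37)  len=1.6254
  (v3,v7,v2) [-+-] → (-0.2528, 1.935, 1.37)–(-0.2528, 1.935, -0.2192)  len=1.5892
  (v6,v4,v2) [++-] → (-0.2528, 0.3096, -1.37)–(-0.2528, 1.935, -1.37)  len=1.6254
  (v2,v7,v6) [-++] → (-0.2528, 1.935, -0.2192)–(-0.2528, 1.935, -1.37)  len=1.1508

Chained into 1 loop(s):
  loop 1: 8 segments, perimeter = 13.2200
Total perimeter = 13.220

loops=1 perimeter=13.220


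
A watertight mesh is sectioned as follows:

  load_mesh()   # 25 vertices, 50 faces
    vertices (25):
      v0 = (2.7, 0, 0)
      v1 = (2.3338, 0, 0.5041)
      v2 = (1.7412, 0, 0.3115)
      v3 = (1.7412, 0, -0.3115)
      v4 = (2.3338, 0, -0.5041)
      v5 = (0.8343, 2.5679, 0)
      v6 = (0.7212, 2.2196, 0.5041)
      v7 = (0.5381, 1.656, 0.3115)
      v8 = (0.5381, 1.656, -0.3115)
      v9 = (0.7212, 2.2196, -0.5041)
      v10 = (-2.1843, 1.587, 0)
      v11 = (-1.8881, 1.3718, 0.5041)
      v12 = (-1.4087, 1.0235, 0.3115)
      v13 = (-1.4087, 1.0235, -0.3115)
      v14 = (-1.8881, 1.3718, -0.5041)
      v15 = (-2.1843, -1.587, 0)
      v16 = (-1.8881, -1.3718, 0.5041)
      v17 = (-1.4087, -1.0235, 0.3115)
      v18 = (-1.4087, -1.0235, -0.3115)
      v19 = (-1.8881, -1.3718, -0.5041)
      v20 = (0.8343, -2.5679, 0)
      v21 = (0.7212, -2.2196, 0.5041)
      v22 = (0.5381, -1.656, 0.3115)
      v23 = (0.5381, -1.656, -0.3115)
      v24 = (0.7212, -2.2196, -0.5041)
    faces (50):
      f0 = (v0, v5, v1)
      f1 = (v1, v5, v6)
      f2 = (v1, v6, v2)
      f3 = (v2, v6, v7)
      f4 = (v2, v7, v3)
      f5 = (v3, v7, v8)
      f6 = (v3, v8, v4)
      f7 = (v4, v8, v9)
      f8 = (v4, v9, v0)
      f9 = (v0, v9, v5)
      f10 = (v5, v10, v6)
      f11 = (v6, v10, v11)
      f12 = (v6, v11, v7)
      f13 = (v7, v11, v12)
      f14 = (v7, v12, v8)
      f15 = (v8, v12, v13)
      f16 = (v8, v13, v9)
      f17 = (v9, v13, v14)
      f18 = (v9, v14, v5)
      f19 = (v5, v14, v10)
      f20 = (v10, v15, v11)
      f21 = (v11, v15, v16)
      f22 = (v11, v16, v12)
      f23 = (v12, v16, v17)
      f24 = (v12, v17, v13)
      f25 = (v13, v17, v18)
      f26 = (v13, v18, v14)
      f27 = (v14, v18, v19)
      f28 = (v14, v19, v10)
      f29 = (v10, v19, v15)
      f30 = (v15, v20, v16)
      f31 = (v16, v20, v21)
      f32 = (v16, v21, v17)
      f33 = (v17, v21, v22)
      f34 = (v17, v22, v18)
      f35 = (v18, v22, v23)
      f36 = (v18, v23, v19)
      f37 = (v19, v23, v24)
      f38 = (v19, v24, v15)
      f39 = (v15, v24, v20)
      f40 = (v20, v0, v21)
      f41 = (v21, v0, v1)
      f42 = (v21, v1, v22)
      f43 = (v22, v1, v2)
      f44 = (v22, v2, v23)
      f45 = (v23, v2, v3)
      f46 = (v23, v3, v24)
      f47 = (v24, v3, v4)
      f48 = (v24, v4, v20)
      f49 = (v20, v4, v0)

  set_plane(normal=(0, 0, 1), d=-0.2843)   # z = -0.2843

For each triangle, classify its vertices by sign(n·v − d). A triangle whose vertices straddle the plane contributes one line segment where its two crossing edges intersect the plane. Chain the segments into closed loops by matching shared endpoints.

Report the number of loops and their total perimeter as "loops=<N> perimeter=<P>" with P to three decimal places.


loops=2 perimeter=24.891

Straddling triangles (20 of 50):
  (v2,v7,v3) [++-] → (1.68867, 0.0723005, -0.2843)–(1.7412, 0, -0.2843)  len=0.0894
  (v3,v7,v8) [-+-] → (1.68867, 0.0723005, -0.2843)–(0.5381, 1.656, -0.2843)  len=1.9575
  (v4,v9,v0) [--+] → (1.58401, 1.2518, -0.2843)–(2.49347, 0, -0.2843)  len=1.5473
  (v0,v9,v5) [+-+] → (1.58401, 1.2518, -0.2843)–(0.770514, 2.37147, -0.2843)  len=1.3840
  (v7,v12,v8) [++-] → (0.453103, 1.62839, -0.2843)–(0.5381, 1.656, -0.2843)  len=0.0894
  (v8,v12,v13) [-+-] → (0.453103, 1.62839, -0.2843)–(-1.4087, 1.0235, -0.2843)  len=1.9576
  (v9,v14,v5) [--+] → (-0.701067, 1.89333, -0.2843)–(0.770514, 2.37147, -0.2843)  len=1.5473
  (v5,v14,v10) [+-+] → (-0.701067, 1.89333, -0.2843)–(-2.01725, 1.46563, -0.2843)  len=1.3839
  (v12,v17,v13) [++-] → (-1.4087, 0.934129, -0.2843)–(-1.4087, 1.0235, -0.2843)  len=0.0894
  (v13,v17,v18) [-+-] → (-1.4087, 0.934129, -0.2843)–(-1.4087, -1.0235, -0.2843)  len=1.9576
  (v14,v19,v10) [--+] → (-2.01725, -0.0816904, -0.2843)–(-2.01725, 1.46563, -0.2843)  len=1.5473
  (v10,v19,v15) [+-+] → (-2.01725, -0.0816904, -0.2843)–(-2.01725, -1.46563, -0.2843)  len=1.3839
  (v17,v22,v18) [++-] → (-1.3237, -1.05111, -0.2843)–(-1.4087, -1.0235, -0.2843)  len=0.0894
  (v18,v22,v23) [-+-] → (-1.3237, -1.05111, -0.2843)–(0.5381, -1.656, -0.2843)  len=1.9576
  (v19,v24,v15) [--+] → (-0.545669, -1.94377, -0.2843)–(-2.01725, -1.46563, -0.2843)  len=1.5473
  (v15,v24,v20) [+-+] → (-0.545669, -1.94377, -0.2843)–(0.770514, -2.37147, -0.2843)  len=1.3839
  (v22,v2,v23) [++-] → (0.590627, -1.5837, -0.2843)–(0.5381, -1.656, -0.2843)  len=0.0894
  (v23,v2,v3) [-+-] → (0.590627, -1.5837, -0.2843)–(1.7412, 0, -0.2843)  len=1.9575
  (v24,v4,v20) [--+] → (1.67998, -1.11967, -0.2843)–(0.770514, -2.37147, -0.2843)  len=1.5473
  (v20,v4,v0) [+-+] → (1.67998, -1.11967, -0.2843)–(2.49347, 0, -0.2843)  len=1.3840

Chained into 2 loop(s):
  loop 1: 10 segments, perimeter = 10.2347
  loop 2: 10 segments, perimeter = 14.6563
Total perimeter = 24.891


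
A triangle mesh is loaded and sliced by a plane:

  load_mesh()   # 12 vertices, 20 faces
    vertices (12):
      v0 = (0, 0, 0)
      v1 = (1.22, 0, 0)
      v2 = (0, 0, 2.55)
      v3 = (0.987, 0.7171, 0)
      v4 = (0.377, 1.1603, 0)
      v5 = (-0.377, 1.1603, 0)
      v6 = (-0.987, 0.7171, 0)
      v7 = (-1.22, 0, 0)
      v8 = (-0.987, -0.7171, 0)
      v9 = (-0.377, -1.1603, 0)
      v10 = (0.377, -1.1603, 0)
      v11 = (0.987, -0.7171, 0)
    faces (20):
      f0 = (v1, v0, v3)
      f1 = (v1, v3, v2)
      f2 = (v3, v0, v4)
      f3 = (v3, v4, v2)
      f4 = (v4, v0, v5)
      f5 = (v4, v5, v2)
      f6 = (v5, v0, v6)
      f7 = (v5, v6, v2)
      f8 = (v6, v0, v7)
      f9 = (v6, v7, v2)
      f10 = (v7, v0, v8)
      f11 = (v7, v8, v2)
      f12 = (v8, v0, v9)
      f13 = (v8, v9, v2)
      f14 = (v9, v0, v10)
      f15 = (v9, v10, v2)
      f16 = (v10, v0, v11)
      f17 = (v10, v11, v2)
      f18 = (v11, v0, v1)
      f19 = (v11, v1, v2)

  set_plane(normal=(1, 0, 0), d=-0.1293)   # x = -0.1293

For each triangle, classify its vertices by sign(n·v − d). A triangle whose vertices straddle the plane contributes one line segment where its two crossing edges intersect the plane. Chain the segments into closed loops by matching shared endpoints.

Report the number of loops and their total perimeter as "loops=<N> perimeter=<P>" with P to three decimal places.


loops=1 perimeter=7.469

Straddling triangles (12 of 20):
  (v4,v0,v5) [++-] → (-0.1293, 0.397949, 0)–(-0.1293, 1.1603, 0)  len=0.7624
  (v4,v5,v2) [+-+] → (-0.1293, 1.1603, 0)–(-0.1293, 0.397949, 1.67542)  len=1.8407
  (v5,v0,v6) [-+-] → (-0.1293, 0.397949, 0)–(-0.1293, 0.0939423, 0)  len=0.3040
  (v5,v6,v2) [--+] → (-0.1293, 0.0939423, 2.21594)–(-0.1293, 0.397949, 1.67542)  len=0.6201
  (v6,v0,v7) [-+-] → (-0.1293, 0.0939423, 0)–(-0.1293, 0, 0)  len=0.0939
  (v6,v7,v2) [--+] → (-0.1293, 0, 2.27974)–(-0.1293, 0.0939423, 2.21594)  len=0.1136
  (v7,v0,v8) [-+-] → (-0.1293, 0, 0)–(-0.1293, -0.0939423, 0)  len=0.0939
  (v7,v8,v2) [--+] → (-0.1293, -0.0939423, 2.21594)–(-0.1293, 0, 2.27974)  len=0.1136
  (v8,v0,v9) [-+-] → (-0.1293, -0.0939423, 0)–(-0.1293, -0.397949, 0)  len=0.3040
  (v8,v9,v2) [--+] → (-0.1293, -0.397949, 1.67542)–(-0.1293, -0.0939423, 2.21594)  len=0.6201
  (v9,v0,v10) [-++] → (-0.1293, -0.397949, 0)–(-0.1293, -1.1603, 0)  len=0.7624
  (v9,v10,v2) [-++] → (-0.1293, -1.1603, 0)–(-0.1293, -0.397949, 1.67542)  len=1.8407

Chained into 1 loop(s):
  loop 1: 12 segments, perimeter = 7.4694
Total perimeter = 7.469


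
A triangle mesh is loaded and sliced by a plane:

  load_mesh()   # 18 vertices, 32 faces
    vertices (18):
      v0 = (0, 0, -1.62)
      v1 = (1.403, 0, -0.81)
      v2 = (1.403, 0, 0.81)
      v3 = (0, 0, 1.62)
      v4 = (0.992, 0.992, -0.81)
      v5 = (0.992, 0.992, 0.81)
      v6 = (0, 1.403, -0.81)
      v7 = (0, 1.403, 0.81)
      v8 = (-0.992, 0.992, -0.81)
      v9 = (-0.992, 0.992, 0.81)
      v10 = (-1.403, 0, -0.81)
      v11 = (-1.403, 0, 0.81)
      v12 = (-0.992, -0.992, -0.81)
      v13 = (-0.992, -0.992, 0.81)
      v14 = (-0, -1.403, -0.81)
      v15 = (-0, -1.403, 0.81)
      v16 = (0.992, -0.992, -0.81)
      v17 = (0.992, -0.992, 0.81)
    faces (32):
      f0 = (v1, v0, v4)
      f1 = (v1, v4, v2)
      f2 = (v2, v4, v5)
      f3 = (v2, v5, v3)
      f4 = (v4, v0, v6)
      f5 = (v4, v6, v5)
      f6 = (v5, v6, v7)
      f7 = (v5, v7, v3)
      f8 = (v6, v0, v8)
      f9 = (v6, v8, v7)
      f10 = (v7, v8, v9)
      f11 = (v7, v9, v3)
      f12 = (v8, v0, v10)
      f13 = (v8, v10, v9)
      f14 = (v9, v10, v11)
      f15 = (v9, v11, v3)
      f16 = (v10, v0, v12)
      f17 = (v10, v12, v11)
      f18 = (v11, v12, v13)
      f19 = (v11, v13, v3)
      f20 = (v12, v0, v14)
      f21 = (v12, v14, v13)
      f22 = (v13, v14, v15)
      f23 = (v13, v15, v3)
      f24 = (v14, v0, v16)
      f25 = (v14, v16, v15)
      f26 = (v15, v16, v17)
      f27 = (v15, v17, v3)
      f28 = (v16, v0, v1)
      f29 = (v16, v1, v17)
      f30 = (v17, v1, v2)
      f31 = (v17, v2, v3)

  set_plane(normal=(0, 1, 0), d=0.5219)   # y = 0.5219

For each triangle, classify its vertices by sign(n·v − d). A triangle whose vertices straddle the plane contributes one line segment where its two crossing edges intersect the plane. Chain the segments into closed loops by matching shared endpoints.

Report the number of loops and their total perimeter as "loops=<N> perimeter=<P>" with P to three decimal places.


Straddling triangles (12 of 32):
  (v1,v0,v4) [--+] → (0.5219, 0.5219, -1.19385)–(1.18677, 0.5219, -0.81)  len=0.7677
  (v1,v4,v2) [-+-] → (1.18677, 0.5219, -0.81)–(1.18677, 0.5219, -0.0422964)  len=0.7677
  (v2,v4,v5) [-++] → (1.18677, 0.5219, -0.0422964)–(1.18677, 0.5219, 0.81)  len=0.8523
  (v2,v5,v3) [-+-] → (1.18677, 0.5219, 0.81)–(0.5219, 0.5219, 1.19385)  len=0.7677
  (v4,v0,v6) [+-+] → (0.5219, 0.5219, -1.19385)–(0, 0.5219, -1.31869)  len=0.5366
  (v5,v7,v3) [++-] → (0, 0.5219, 1.31869)–(0.5219, 0.5219, 1.19385)  len=0.5366
  (v6,v0,v8) [+-+] → (0, 0.5219, -1.31869)–(-0.5219, 0.5219, -1.19385)  len=0.5366
  (v7,v9,v3) [++-] → (-0.5219, 0.5219, 1.19385)–(0, 0.5219, 1.31869)  len=0.5366
  (v8,v0,v10) [+--] → (-0.5219, 0.5219, -1.19385)–(-1.18677, 0.5219, -0.81)  len=0.7677
  (v8,v10,v9) [+-+] → (-1.18677, 0.5219, -0.81)–(-1.18677, 0.5219, 0.0422964)  len=0.8523
  (v9,v10,v11) [+--] → (-1.18677, 0.5219, 0.0422964)–(-1.18677, 0.5219, 0.81)  len=0.7677
  (v9,v11,v3) [+--] → (-1.18677, 0.5219, 0.81)–(-0.5219, 0.5219, 1.19385)  len=0.7677

Chained into 1 loop(s):
  loop 1: 12 segments, perimeter = 8.4574
Total perimeter = 8.457

loops=1 perimeter=8.457
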